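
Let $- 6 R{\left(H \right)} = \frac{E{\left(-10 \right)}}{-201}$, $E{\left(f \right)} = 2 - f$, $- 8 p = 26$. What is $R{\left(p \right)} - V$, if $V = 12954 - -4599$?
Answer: $- \frac{3528151}{201} \approx -17553.0$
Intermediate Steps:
$p = - \frac{13}{4}$ ($p = \left(- \frac{1}{8}\right) 26 = - \frac{13}{4} \approx -3.25$)
$V = 17553$ ($V = 12954 + 4599 = 17553$)
$R{\left(H \right)} = \frac{2}{201}$ ($R{\left(H \right)} = - \frac{\left(2 - -10\right) \frac{1}{-201}}{6} = - \frac{\left(2 + 10\right) \left(- \frac{1}{201}\right)}{6} = - \frac{12 \left(- \frac{1}{201}\right)}{6} = \left(- \frac{1}{6}\right) \left(- \frac{4}{67}\right) = \frac{2}{201}$)
$R{\left(p \right)} - V = \frac{2}{201} - 17553 = - \frac{3528151}{201}$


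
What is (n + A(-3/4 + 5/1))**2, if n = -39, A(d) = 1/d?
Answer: 434281/289 ≈ 1502.7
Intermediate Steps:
A(d) = 1/d
(n + A(-3/4 + 5/1))**2 = (-39 + 1/(-3/4 + 5/1))**2 = (-39 + 1/(-3*1/4 + 5*1))**2 = (-39 + 1/(-3/4 + 5))**2 = (-39 + 1/(17/4))**2 = (-39 + 4/17)**2 = (-659/17)**2 = 434281/289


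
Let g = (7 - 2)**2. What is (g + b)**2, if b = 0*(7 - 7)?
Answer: 625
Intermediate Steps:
g = 25 (g = 5**2 = 25)
b = 0 (b = 0*0 = 0)
(g + b)**2 = (25 + 0)**2 = 25**2 = 625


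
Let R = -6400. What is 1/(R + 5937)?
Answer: -1/463 ≈ -0.0021598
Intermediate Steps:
1/(R + 5937) = 1/(-6400 + 5937) = 1/(-463) = -1/463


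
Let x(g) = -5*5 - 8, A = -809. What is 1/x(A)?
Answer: -1/33 ≈ -0.030303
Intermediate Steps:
x(g) = -33 (x(g) = -25 - 8 = -33)
1/x(A) = 1/(-33) = -1/33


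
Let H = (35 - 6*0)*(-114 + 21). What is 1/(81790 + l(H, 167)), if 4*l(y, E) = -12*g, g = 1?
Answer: 1/81787 ≈ 1.2227e-5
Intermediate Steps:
H = -3255 (H = (35 + 0)*(-93) = 35*(-93) = -3255)
l(y, E) = -3 (l(y, E) = (-12*1)/4 = (¼)*(-12) = -3)
1/(81790 + l(H, 167)) = 1/(81790 - 3) = 1/81787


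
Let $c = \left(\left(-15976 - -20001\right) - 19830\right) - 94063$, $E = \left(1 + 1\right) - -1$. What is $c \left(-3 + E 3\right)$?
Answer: $-659208$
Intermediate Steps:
$E = 3$ ($E = 2 + 1 = 3$)
$c = -109868$ ($c = \left(\left(-15976 + 20001\right) - 19830\right) - 94063 = \left(4025 - 19830\right) - 94063 = -15805 - 94063 = -109868$)
$c \left(-3 + E 3\right) = - 109868 \left(-3 + 3 \cdot 3\right) = - 109868 \left(-3 + 9\right) = \left(-109868\right) 6 = -659208$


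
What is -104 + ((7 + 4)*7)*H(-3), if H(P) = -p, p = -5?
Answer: 281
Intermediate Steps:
H(P) = 5 (H(P) = -1*(-5) = 5)
-104 + ((7 + 4)*7)*H(-3) = -104 + ((7 + 4)*7)*5 = -104 + (11*7)*5 = -104 + 77*5 = -104 + 385 = 281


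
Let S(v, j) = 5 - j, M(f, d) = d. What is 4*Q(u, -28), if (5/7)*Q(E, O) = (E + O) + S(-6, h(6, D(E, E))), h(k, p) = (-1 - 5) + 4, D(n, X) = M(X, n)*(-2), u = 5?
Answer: -448/5 ≈ -89.600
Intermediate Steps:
D(n, X) = -2*n (D(n, X) = n*(-2) = -2*n)
h(k, p) = -2 (h(k, p) = -6 + 4 = -2)
Q(E, O) = 49/5 + 7*E/5 + 7*O/5 (Q(E, O) = 7*((E + O) + (5 - 1*(-2)))/5 = 7*((E + O) + (5 + 2))/5 = 7*((E + O) + 7)/5 = 7*(7 + E + O)/5 = 49/5 + 7*E/5 + 7*O/5)
4*Q(u, -28) = 4*(49/5 + (7/5)*5 + (7/5)*(-28)) = 4*(49/5 + 7 - 196/5) = 4*(-112/5) = -448/5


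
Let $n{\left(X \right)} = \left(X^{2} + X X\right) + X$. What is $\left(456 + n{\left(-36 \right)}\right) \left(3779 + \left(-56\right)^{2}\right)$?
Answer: $20827980$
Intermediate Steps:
$n{\left(X \right)} = X + 2 X^{2}$ ($n{\left(X \right)} = \left(X^{2} + X^{2}\right) + X = 2 X^{2} + X = X + 2 X^{2}$)
$\left(456 + n{\left(-36 \right)}\right) \left(3779 + \left(-56\right)^{2}\right) = \left(456 - 36 \left(1 + 2 \left(-36\right)\right)\right) \left(3779 + \left(-56\right)^{2}\right) = \left(456 - 36 \left(1 - 72\right)\right) \left(3779 + 3136\right) = \left(456 - -2556\right) 6915 = \left(456 + 2556\right) 6915 = 3012 \cdot 6915 = 20827980$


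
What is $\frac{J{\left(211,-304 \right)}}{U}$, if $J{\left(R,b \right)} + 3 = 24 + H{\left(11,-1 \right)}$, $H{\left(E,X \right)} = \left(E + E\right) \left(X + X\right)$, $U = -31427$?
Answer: $\frac{23}{31427} \approx 0.00073185$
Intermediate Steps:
$H{\left(E,X \right)} = 4 E X$ ($H{\left(E,X \right)} = 2 E 2 X = 4 E X$)
$J{\left(R,b \right)} = -23$ ($J{\left(R,b \right)} = -3 + \left(24 + 4 \cdot 11 \left(-1\right)\right) = -3 + \left(24 - 44\right) = -3 - 20 = -23$)
$\frac{J{\left(211,-304 \right)}}{U} = - \frac{23}{-31427} = \left(-23\right) \left(- \frac{1}{31427}\right) = \frac{23}{31427}$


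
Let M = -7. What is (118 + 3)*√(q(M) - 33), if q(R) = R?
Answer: 242*I*√10 ≈ 765.27*I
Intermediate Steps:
(118 + 3)*√(q(M) - 33) = (118 + 3)*√(-7 - 33) = 121*√(-40) = 121*(2*I*√10) = 242*I*√10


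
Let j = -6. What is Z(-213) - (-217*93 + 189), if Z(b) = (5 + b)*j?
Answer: 21240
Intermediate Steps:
Z(b) = -30 - 6*b (Z(b) = (5 + b)*(-6) = -30 - 6*b)
Z(-213) - (-217*93 + 189) = (-30 - 6*(-213)) - (-217*93 + 189) = (-30 + 1278) - (-20181 + 189) = 1248 - 1*(-19992) = 1248 + 19992 = 21240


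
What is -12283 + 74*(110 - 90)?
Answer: -10803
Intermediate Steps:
-12283 + 74*(110 - 90) = -12283 + 74*20 = -12283 + 1480 = -10803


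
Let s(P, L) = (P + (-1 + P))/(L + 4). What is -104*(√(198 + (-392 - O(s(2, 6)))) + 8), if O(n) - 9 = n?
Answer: -832 - 52*I*√20330/5 ≈ -832.0 - 1482.9*I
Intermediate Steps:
s(P, L) = (-1 + 2*P)/(4 + L)
O(n) = 9 + n
-104*(√(198 + (-392 - O(s(2, 6)))) + 8) = -104*(√(198 + (-392 - (9 + (-1 + 2*2)/(4 + 6)))) + 8) = -104*(√(198 + (-392 - (9 + (-1 + 4)/10))) + 8) = -104*(√(198 + (-392 - (9 + (⅒)*3))) + 8) = -104*(√(198 + (-392 - (9 + 3/10))) + 8) = -104*(√(198 + (-392 - 1*93/10)) + 8) = -104*(√(198 + (-392 - 93/10)) + 8) = -104*(√(198 - 4013/10) + 8) = -104*(√(-2033/10) + 8) = -104*(I*√20330/10 + 8) = -104*(8 + I*√20330/10) = -832 - 52*I*√20330/5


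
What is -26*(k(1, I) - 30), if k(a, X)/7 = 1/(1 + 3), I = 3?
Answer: 1469/2 ≈ 734.50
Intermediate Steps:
k(a, X) = 7/4 (k(a, X) = 7/(1 + 3) = 7/4)
-26*(k(1, I) - 30) = -26*(7/4 - 30) = -26*(-113/4) = 1469/2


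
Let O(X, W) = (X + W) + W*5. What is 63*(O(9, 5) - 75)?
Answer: -2268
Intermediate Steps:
O(X, W) = X + 6*W (O(X, W) = (W + X) + 5*W = X + 6*W)
63*(O(9, 5) - 75) = 63*((9 + 6*5) - 75) = 63*((9 + 30) - 75) = 63*(39 - 75) = 63*(-36) = -2268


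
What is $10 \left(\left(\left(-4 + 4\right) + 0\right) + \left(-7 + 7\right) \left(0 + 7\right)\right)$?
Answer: $0$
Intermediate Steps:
$10 \left(\left(\left(-4 + 4\right) + 0\right) + \left(-7 + 7\right) \left(0 + 7\right)\right) = 10 \left(\left(0 + 0\right) + 0 \cdot 7\right) = 10 \left(0 + 0\right) = 10 \cdot 0 = 0$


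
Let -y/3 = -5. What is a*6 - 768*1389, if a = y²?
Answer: -1065402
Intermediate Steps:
y = 15 (y = -3*(-5) = 15)
a = 225 (a = 15² = 225)
a*6 - 768*1389 = 225*6 - 768*1389 = 1350 - 1066752 = -1065402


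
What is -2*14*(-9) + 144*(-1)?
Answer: 108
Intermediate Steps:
-2*14*(-9) + 144*(-1) = -28*(-9) - 144 = 252 - 144 = 108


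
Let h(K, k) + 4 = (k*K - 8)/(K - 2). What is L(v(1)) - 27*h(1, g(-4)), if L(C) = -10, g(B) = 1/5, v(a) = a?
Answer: -563/5 ≈ -112.60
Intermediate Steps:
g(B) = ⅕
h(K, k) = -4 + (-8 + K*k)/(-2 + K) (h(K, k) = -4 + (k*K - 8)/(K - 2) = -4 + (K*k - 8)/(-2 + K) = -4 + (-8 + K*k)/(-2 + K))
L(v(1)) - 27*h(1, g(-4)) = -10 - 27*(-4 + ⅕)/(-2 + 1) = -10 - 27*(-19)/((-1)*5) = -10 - 27*(-1)*(-19)/5 = -10 - 27*19/5 = -10 - 513/5 = -563/5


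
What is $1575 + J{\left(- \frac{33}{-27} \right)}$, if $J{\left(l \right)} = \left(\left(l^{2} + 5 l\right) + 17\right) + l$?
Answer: $\frac{129667}{81} \approx 1600.8$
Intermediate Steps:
$J{\left(l \right)} = 17 + l^{2} + 6 l$ ($J{\left(l \right)} = \left(17 + l^{2} + 5 l\right) + l = 17 + l^{2} + 6 l$)
$1575 + J{\left(- \frac{33}{-27} \right)} = 1575 + \left(17 + \left(- \frac{33}{-27}\right)^{2} + 6 \left(- \frac{33}{-27}\right)\right) = 1575 + \left(17 + \left(\left(-33\right) \left(- \frac{1}{27}\right)\right)^{2} + 6 \left(\left(-33\right) \left(- \frac{1}{27}\right)\right)\right) = 1575 + \left(17 + \left(\frac{11}{9}\right)^{2} + 6 \cdot \frac{11}{9}\right) = 1575 + \left(17 + \frac{121}{81} + \frac{22}{3}\right) = 1575 + \frac{2092}{81} = \frac{129667}{81}$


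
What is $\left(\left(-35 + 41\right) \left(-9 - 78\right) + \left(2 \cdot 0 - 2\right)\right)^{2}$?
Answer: $274576$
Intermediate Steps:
$\left(\left(-35 + 41\right) \left(-9 - 78\right) + \left(2 \cdot 0 - 2\right)\right)^{2} = \left(6 \left(-87\right) + \left(0 - 2\right)\right)^{2} = \left(-522 - 2\right)^{2} = \left(-524\right)^{2} = 274576$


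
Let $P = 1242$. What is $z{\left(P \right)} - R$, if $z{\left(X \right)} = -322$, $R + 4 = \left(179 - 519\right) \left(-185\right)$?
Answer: $-63218$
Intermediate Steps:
$R = 62896$ ($R = -4 + \left(179 - 519\right) \left(-185\right) = -4 - -62900 = -4 + 62900 = 62896$)
$z{\left(P \right)} - R = -322 - 62896 = -63218$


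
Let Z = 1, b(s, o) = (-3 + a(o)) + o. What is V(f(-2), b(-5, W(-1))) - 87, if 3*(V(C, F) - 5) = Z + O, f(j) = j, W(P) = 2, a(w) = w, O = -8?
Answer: -253/3 ≈ -84.333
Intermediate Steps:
b(s, o) = -3 + 2*o (b(s, o) = (-3 + o) + o = -3 + 2*o)
V(C, F) = 8/3 (V(C, F) = 5 + (1 - 8)/3 = 5 + (1/3)*(-7) = 5 - 7/3 = 8/3)
V(f(-2), b(-5, W(-1))) - 87 = 8/3 - 87 = -253/3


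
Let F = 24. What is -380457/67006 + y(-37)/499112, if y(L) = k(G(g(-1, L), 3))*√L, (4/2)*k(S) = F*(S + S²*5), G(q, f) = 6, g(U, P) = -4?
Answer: -380457/67006 + 279*I*√37/62389 ≈ -5.678 + 0.027202*I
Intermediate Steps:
k(S) = 12*S + 60*S² (k(S) = (24*(S + S²*5))/2 = (24*(S + 5*S²))/2 = (24*S + 120*S²)/2 = 12*S + 60*S²)
y(L) = 2232*√L (y(L) = (12*6*(1 + 5*6))*√L = (12*6*(1 + 30))*√L = (12*6*31)*√L = 2232*√L)
-380457/67006 + y(-37)/499112 = -380457/67006 + (2232*√(-37))/499112 = -380457*1/67006 + (2232*(I*√37))*(1/499112) = -380457/67006 + (2232*I*√37)*(1/499112) = -380457/67006 + 279*I*√37/62389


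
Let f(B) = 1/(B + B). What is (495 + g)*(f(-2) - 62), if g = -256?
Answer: -59511/4 ≈ -14878.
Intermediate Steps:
f(B) = 1/(2*B)
(495 + g)*(f(-2) - 62) = (495 - 256)*((1/2)/(-2) - 62) = 239*((1/2)*(-1/2) - 62) = 239*(-1/4 - 62) = 239*(-249/4) = -59511/4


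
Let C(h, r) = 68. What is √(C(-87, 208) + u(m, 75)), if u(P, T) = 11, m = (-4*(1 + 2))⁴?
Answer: √79 ≈ 8.8882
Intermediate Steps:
m = 20736 (m = (-4*3)⁴ = (-12)⁴ = 20736)
√(C(-87, 208) + u(m, 75)) = √(68 + 11) = √79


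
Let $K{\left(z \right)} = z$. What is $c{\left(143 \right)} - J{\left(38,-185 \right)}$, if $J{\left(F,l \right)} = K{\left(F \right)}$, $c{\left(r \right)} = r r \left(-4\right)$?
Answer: $-81834$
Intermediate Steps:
$c{\left(r \right)} = - 4 r^{2}$ ($c{\left(r \right)} = r^{2} \left(-4\right) = - 4 r^{2}$)
$J{\left(F,l \right)} = F$
$c{\left(143 \right)} - J{\left(38,-185 \right)} = - 4 \cdot 143^{2} - 38 = \left(-4\right) 20449 - 38 = -81796 - 38 = -81834$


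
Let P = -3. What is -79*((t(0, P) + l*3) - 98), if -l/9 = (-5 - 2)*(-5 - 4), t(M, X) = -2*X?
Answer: 141647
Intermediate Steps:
l = -567 (l = -9*(-5 - 2)*(-5 - 4) = -(-63)*(-9) = -9*63 = -567)
-79*((t(0, P) + l*3) - 98) = -79*((-2*(-3) - 567*3) - 98) = -79*((6 - 1701) - 98) = -79*(-1695 - 98) = -79*(-1793) = 141647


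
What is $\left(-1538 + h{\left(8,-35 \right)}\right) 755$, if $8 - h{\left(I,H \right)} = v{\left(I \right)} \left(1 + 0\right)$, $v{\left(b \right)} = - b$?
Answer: $-1149110$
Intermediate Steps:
$h{\left(I,H \right)} = 8 + I$ ($h{\left(I,H \right)} = 8 - - I \left(1 + 0\right) = 8 - - I 1 = 8 - - I = 8 + I$)
$\left(-1538 + h{\left(8,-35 \right)}\right) 755 = \left(-1538 + \left(8 + 8\right)\right) 755 = \left(-1538 + 16\right) 755 = \left(-1522\right) 755 = -1149110$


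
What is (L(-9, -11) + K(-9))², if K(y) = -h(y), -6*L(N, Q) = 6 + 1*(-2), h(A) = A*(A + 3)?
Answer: 26896/9 ≈ 2988.4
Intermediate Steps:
h(A) = A*(3 + A)
L(N, Q) = -⅔ (L(N, Q) = -(6 + 1*(-2))/6 = -(6 - 2)/6 = -⅙*4 = -⅔)
K(y) = -y*(3 + y)
(L(-9, -11) + K(-9))² = (-⅔ - 1*(-9)*(3 - 9))² = (-⅔ - 1*(-9)*(-6))² = (-⅔ - 54)² = (-164/3)² = 26896/9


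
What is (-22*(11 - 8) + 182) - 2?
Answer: 114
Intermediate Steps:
(-22*(11 - 8) + 182) - 2 = (-22*3 + 182) - 2 = (-66 + 182) - 2 = 116 - 2 = 114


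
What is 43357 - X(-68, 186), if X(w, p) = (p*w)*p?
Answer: 2395885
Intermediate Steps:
X(w, p) = w*p**2
43357 - X(-68, 186) = 43357 - (-68)*186**2 = 43357 - (-68)*34596 = 43357 - 1*(-2352528) = 43357 + 2352528 = 2395885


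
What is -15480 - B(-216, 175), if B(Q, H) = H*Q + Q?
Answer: 22536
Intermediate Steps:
B(Q, H) = Q + H*Q
-15480 - B(-216, 175) = -15480 - (-216)*(1 + 175) = -15480 - (-216)*176 = -15480 - 1*(-38016) = -15480 + 38016 = 22536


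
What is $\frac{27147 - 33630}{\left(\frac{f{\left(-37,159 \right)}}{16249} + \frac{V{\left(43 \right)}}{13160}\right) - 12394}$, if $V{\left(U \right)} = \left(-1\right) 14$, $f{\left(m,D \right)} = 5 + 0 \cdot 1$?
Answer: $\frac{33007243660}{63102237063} \approx 0.52308$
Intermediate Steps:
$f{\left(m,D \right)} = 5$ ($f{\left(m,D \right)} = 5 + 0 = 5$)
$V{\left(U \right)} = -14$
$\frac{27147 - 33630}{\left(\frac{f{\left(-37,159 \right)}}{16249} + \frac{V{\left(43 \right)}}{13160}\right) - 12394} = \frac{27147 - 33630}{\left(\frac{5}{16249} - \frac{14}{13160}\right) - 12394} = - \frac{6483}{\left(5 \cdot \frac{1}{16249} - \frac{1}{940}\right) - 12394} = - \frac{6483}{\left(\frac{5}{16249} - \frac{1}{940}\right) - 12394} = - \frac{6483}{- \frac{11549}{15274060} - 12394} = - \frac{6483}{- \frac{189306711189}{15274060}} = \left(-6483\right) \left(- \frac{15274060}{189306711189}\right) = \frac{33007243660}{63102237063}$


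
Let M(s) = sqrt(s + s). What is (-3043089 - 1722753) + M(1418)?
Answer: -4765842 + 2*sqrt(709) ≈ -4.7658e+6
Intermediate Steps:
M(s) = sqrt(2)*sqrt(s) (M(s) = sqrt(2*s) = sqrt(2)*sqrt(s))
(-3043089 - 1722753) + M(1418) = (-3043089 - 1722753) + sqrt(2)*sqrt(1418) = -4765842 + 2*sqrt(709)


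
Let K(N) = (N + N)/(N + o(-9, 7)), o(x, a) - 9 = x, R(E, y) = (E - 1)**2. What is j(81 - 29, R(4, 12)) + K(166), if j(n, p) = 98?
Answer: 100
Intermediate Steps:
R(E, y) = (-1 + E)**2
o(x, a) = 9 + x
K(N) = 2 (K(N) = (N + N)/(N + (9 - 9)) = (2*N)/(N + 0) = (2*N)/N = 2)
j(81 - 29, R(4, 12)) + K(166) = 98 + 2 = 100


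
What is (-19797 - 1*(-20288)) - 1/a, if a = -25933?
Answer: 12733104/25933 ≈ 491.00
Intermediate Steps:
(-19797 - 1*(-20288)) - 1/a = (-19797 - 1*(-20288)) - 1/(-25933) = (-19797 + 20288) - 1*(-1/25933) = 491 + 1/25933 = 12733104/25933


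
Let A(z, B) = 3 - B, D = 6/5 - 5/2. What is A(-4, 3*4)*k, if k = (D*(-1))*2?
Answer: -117/5 ≈ -23.400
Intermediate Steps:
D = -13/10 (D = 6*(⅕) - 5*½ = 6/5 - 5/2 = -13/10 ≈ -1.3000)
k = 13/5 (k = -13/10*(-1)*2 = (13/10)*2 = 13/5 ≈ 2.6000)
A(-4, 3*4)*k = (3 - 3*4)*(13/5) = (3 - 1*12)*(13/5) = (3 - 12)*(13/5) = -9*13/5 = -117/5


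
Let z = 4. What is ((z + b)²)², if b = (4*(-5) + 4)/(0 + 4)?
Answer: 0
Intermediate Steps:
b = -4 (b = (-20 + 4)/4 = -16*¼ = -4)
((z + b)²)² = ((4 - 4)²)² = (0²)² = 0² = 0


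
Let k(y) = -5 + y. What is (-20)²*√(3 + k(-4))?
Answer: 400*I*√6 ≈ 979.8*I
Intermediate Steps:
(-20)²*√(3 + k(-4)) = (-20)²*√(3 + (-5 - 4)) = 400*√(3 - 9) = 400*√(-6) = 400*(I*√6) = 400*I*√6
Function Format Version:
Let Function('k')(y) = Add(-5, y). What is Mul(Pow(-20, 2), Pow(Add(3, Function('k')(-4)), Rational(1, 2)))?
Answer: Mul(400, I, Pow(6, Rational(1, 2))) ≈ Mul(979.80, I)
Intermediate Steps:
Mul(Pow(-20, 2), Pow(Add(3, Function('k')(-4)), Rational(1, 2))) = Mul(Pow(-20, 2), Pow(Add(3, Add(-5, -4)), Rational(1, 2))) = Mul(400, Pow(Add(3, -9), Rational(1, 2))) = Mul(400, Pow(-6, Rational(1, 2))) = Mul(400, Mul(I, Pow(6, Rational(1, 2)))) = Mul(400, I, Pow(6, Rational(1, 2)))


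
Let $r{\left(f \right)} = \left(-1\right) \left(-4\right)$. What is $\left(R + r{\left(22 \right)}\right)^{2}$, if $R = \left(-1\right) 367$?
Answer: $131769$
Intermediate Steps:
$r{\left(f \right)} = 4$
$R = -367$
$\left(R + r{\left(22 \right)}\right)^{2} = \left(-367 + 4\right)^{2} = \left(-363\right)^{2} = 131769$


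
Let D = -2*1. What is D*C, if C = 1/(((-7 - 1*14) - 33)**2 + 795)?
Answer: -2/3711 ≈ -0.00053894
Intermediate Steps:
D = -2
C = 1/3711 (C = 1/(((-7 - 14) - 33)**2 + 795) = 1/((-21 - 33)**2 + 795) = 1/((-54)**2 + 795) = 1/(2916 + 795) = 1/3711 ≈ 0.00026947)
D*C = -2*1/3711 = -2/3711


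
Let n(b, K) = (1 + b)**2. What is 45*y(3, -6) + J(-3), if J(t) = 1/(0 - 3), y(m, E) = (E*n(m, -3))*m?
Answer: -38881/3 ≈ -12960.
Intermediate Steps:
y(m, E) = E*m*(1 + m)**2 (y(m, E) = (E*(1 + m)**2)*m = E*m*(1 + m)**2)
J(t) = -1/3 (J(t) = 1/(-3) = -1/3)
45*y(3, -6) + J(-3) = 45*(-6*3*(1 + 3)**2) - 1/3 = 45*(-6*3*4**2) - 1/3 = 45*(-6*3*16) - 1/3 = 45*(-288) - 1/3 = -12960 - 1/3 = -38881/3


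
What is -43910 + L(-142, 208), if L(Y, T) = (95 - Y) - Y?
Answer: -43531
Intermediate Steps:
L(Y, T) = 95 - 2*Y
-43910 + L(-142, 208) = -43910 + (95 - 2*(-142)) = -43910 + (95 + 284) = -43910 + 379 = -43531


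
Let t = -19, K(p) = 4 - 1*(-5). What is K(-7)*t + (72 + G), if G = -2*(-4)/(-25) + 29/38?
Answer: -93629/950 ≈ -98.557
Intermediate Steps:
K(p) = 9 (K(p) = 4 + 5 = 9)
G = 421/950 (G = 8*(-1/25) + 29*(1/38) = -8/25 + 29/38 = 421/950 ≈ 0.44316)
K(-7)*t + (72 + G) = 9*(-19) + (72 + 421/950) = -171 + 68821/950 = -93629/950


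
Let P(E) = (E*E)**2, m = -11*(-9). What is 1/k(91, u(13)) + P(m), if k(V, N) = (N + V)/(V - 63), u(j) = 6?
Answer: 9317781325/97 ≈ 9.6060e+7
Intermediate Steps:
k(V, N) = (N + V)/(-63 + V)
m = 99
P(E) = E**4 (P(E) = (E**2)**2 = E**4)
1/k(91, u(13)) + P(m) = 1/((6 + 91)/(-63 + 91)) + 99**4 = 1/(97/28) + 96059601 = 28/97 + 96059601 = 9317781325/97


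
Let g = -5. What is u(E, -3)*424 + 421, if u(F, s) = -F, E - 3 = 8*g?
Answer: 16109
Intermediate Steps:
E = -37 (E = 3 + 8*(-5) = 3 - 40 = -37)
u(E, -3)*424 + 421 = -1*(-37)*424 + 421 = 37*424 + 421 = 15688 + 421 = 16109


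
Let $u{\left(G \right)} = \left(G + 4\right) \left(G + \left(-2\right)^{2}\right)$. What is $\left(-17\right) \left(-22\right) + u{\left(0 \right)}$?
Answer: $390$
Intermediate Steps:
$u{\left(G \right)} = \left(4 + G\right)^{2}$ ($u{\left(G \right)} = \left(4 + G\right) \left(G + 4\right) = \left(4 + G\right) \left(4 + G\right) = \left(4 + G\right)^{2}$)
$\left(-17\right) \left(-22\right) + u{\left(0 \right)} = \left(-17\right) \left(-22\right) + \left(4 + 0\right)^{2} = 374 + 4^{2} = 374 + 16 = 390$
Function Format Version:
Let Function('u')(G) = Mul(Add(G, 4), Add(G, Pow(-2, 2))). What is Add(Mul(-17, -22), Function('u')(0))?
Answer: 390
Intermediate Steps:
Function('u')(G) = Pow(Add(4, G), 2) (Function('u')(G) = Mul(Add(4, G), Add(G, 4)) = Mul(Add(4, G), Add(4, G)) = Pow(Add(4, G), 2))
Add(Mul(-17, -22), Function('u')(0)) = Add(Mul(-17, -22), Pow(Add(4, 0), 2)) = Add(374, Pow(4, 2)) = Add(374, 16) = 390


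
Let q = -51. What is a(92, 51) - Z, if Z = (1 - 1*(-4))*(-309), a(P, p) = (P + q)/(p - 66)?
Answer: 23134/15 ≈ 1542.3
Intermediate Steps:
a(P, p) = (-51 + P)/(-66 + p) (a(P, p) = (P - 51)/(p - 66) = (-51 + P)/(-66 + p))
Z = -1545 (Z = (1 + 4)*(-309) = 5*(-309) = -1545)
a(92, 51) - Z = (-51 + 92)/(-66 + 51) - 1*(-1545) = 41/(-15) + 1545 = -1/15*41 + 1545 = -41/15 + 1545 = 23134/15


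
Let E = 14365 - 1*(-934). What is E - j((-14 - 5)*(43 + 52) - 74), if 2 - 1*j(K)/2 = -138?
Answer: 15019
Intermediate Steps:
j(K) = 280 (j(K) = 4 - 2*(-138) = 4 + 276 = 280)
E = 15299 (E = 14365 + 934 = 15299)
E - j((-14 - 5)*(43 + 52) - 74) = 15299 - 1*280 = 15299 - 280 = 15019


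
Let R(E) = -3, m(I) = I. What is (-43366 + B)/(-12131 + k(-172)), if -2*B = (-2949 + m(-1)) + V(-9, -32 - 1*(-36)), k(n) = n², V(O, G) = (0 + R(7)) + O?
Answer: -41885/17453 ≈ -2.3999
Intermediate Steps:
V(O, G) = -3 + O (V(O, G) = (0 - 3) + O = -3 + O)
B = 1481 (B = -((-2949 - 1) + (-3 - 9))/2 = -(-2950 - 12)/2 = -½*(-2962) = 1481)
(-43366 + B)/(-12131 + k(-172)) = (-43366 + 1481)/(-12131 + (-172)²) = -41885/(-12131 + 29584) = -41885/17453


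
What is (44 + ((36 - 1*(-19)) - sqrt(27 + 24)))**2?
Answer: (99 - sqrt(51))**2 ≈ 8438.0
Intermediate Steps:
(44 + ((36 - 1*(-19)) - sqrt(27 + 24)))**2 = (44 + ((36 + 19) - sqrt(51)))**2 = (44 + (55 - sqrt(51)))**2 = (99 - sqrt(51))**2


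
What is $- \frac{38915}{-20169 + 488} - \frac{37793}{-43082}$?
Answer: $\frac{2420340063}{847896842} \approx 2.8545$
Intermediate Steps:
$- \frac{38915}{-20169 + 488} - \frac{37793}{-43082} = - \frac{38915}{-19681} - - \frac{37793}{43082} = \left(-38915\right) \left(- \frac{1}{19681}\right) + \frac{37793}{43082} = \frac{38915}{19681} + \frac{37793}{43082} = \frac{2420340063}{847896842}$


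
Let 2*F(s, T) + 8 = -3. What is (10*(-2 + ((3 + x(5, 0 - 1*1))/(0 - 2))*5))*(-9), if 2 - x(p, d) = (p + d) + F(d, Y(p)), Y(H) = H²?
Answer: 3285/2 ≈ 1642.5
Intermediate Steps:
F(s, T) = -11/2 (F(s, T) = -4 + (½)*(-3) = -4 - 3/2 = -11/2)
x(p, d) = 15/2 - d - p (x(p, d) = 2 - ((p + d) - 11/2) = 2 - ((d + p) - 11/2) = 2 - (-11/2 + d + p) = 2 + (11/2 - d - p) = 15/2 - d - p)
(10*(-2 + ((3 + x(5, 0 - 1*1))/(0 - 2))*5))*(-9) = (10*(-2 + ((3 + (15/2 - (0 - 1*1) - 1*5))/(0 - 2))*5))*(-9) = (10*(-2 + ((3 + (15/2 - (0 - 1) - 5))/(-2))*5))*(-9) = (10*(-2 + ((3 + (15/2 - 1*(-1) - 5))*(-½))*5))*(-9) = (10*(-2 + ((3 + (15/2 + 1 - 5))*(-½))*5))*(-9) = (10*(-2 + ((3 + 7/2)*(-½))*5))*(-9) = (10*(-2 + ((13/2)*(-½))*5))*(-9) = (10*(-2 - 13/4*5))*(-9) = (10*(-2 - 65/4))*(-9) = (10*(-73/4))*(-9) = -365/2*(-9) = 3285/2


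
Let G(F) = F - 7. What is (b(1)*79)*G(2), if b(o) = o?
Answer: -395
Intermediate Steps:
G(F) = -7 + F
(b(1)*79)*G(2) = (1*79)*(-7 + 2) = 79*(-5) = -395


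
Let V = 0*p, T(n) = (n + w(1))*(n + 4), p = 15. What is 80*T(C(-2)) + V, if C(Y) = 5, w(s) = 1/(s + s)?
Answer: 3960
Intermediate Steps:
w(s) = 1/(2*s)
T(n) = (1/2 + n)*(4 + n) (T(n) = (n + (1/2)/1)*(n + 4) = (n + (1/2)*1)*(4 + n) = (n + 1/2)*(4 + n) = (1/2 + n)*(4 + n))
V = 0 (V = 0*15 = 0)
80*T(C(-2)) + V = 80*(2 + 5**2 + (9/2)*5) + 0 = 80*(2 + 25 + 45/2) + 0 = 80*(99/2) + 0 = 3960 + 0 = 3960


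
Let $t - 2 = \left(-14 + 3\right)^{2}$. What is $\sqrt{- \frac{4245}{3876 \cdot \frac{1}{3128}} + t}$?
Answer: $\frac{i \sqrt{1192307}}{19} \approx 57.47 i$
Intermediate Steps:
$t = 123$ ($t = 2 + \left(-14 + 3\right)^{2} = 2 + \left(-11\right)^{2} = 2 + 121 = 123$)
$\sqrt{- \frac{4245}{3876 \cdot \frac{1}{3128}} + t} = \sqrt{- \frac{4245}{3876 \cdot \frac{1}{3128}} + 123} = \sqrt{- \frac{4245}{\frac{57}{46}} + 123} = \sqrt{\left(-4245\right) \frac{46}{57} + 123} = \sqrt{- \frac{65090}{19} + 123} = \sqrt{- \frac{62753}{19}} = \frac{i \sqrt{1192307}}{19}$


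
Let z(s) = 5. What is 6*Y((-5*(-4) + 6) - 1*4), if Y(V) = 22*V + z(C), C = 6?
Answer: 2934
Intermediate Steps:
Y(V) = 5 + 22*V (Y(V) = 22*V + 5 = 5 + 22*V)
6*Y((-5*(-4) + 6) - 1*4) = 6*(5 + 22*((-5*(-4) + 6) - 1*4)) = 6*(5 + 22*((20 + 6) - 4)) = 6*(5 + 22*(26 - 4)) = 6*(5 + 22*22) = 6*(5 + 484) = 6*489 = 2934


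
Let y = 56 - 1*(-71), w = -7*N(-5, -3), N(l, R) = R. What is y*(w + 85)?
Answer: 13462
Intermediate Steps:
w = 21 (w = -7*(-3) = 21)
y = 127 (y = 56 + 71 = 127)
y*(w + 85) = 127*(21 + 85) = 127*106 = 13462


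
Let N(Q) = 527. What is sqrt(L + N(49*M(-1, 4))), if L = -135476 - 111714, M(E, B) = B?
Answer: 3*I*sqrt(27407) ≈ 496.65*I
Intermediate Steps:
L = -247190
sqrt(L + N(49*M(-1, 4))) = sqrt(-247190 + 527) = sqrt(-246663) = 3*I*sqrt(27407)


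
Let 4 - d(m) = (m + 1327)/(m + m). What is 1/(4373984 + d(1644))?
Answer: 3288/14381669573 ≈ 2.2862e-7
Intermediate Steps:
d(m) = 4 - (1327 + m)/(2*m) (d(m) = 4 - (m + 1327)/(m + m) = 4 - (1327 + m)/(2*m))
1/(4373984 + d(1644)) = 1/(4373984 + (½)*(-1327 + 7*1644)/1644) = 1/(4373984 + (½)*(1/1644)*(-1327 + 11508)) = 1/(4373984 + (½)*(1/1644)*10181) = 1/(4373984 + 10181/3288) = 1/(14381669573/3288) = 3288/14381669573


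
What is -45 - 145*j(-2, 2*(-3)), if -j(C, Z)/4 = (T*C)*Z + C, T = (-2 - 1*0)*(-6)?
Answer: 82315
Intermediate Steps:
T = 12 (T = (-2 + 0)*(-6) = -2*(-6) = 12)
j(C, Z) = -4*C - 48*C*Z (j(C, Z) = -4*((12*C)*Z + C) = -4*(12*C*Z + C) = -4*(C + 12*C*Z) = -4*C - 48*C*Z)
-45 - 145*j(-2, 2*(-3)) = -45 - (-580)*(-2)*(1 + 12*(2*(-3))) = -45 - (-580)*(-2)*(1 + 12*(-6)) = -45 - (-580)*(-2)*(1 - 72) = -45 - (-580)*(-2)*(-71) = -45 - 145*(-568) = -45 + 82360 = 82315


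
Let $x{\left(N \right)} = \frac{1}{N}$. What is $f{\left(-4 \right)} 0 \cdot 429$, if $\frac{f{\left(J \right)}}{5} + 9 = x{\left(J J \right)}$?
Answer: $0$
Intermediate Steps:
$f{\left(J \right)} = -45 + \frac{5}{J^{2}}$ ($f{\left(J \right)} = -45 + \frac{5}{J J} = -45 + \frac{5}{J^{2}}$)
$f{\left(-4 \right)} 0 \cdot 429 = \left(-45 + \frac{5}{16}\right) 0 \cdot 429 = \left(-45 + 5 \cdot \frac{1}{16}\right) 0 = \left(-45 + \frac{5}{16}\right) 0 = \left(- \frac{715}{16}\right) 0 = 0$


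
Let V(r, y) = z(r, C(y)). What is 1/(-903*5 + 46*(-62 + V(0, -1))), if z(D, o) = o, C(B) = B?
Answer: -1/7413 ≈ -0.00013490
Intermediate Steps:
V(r, y) = y
1/(-903*5 + 46*(-62 + V(0, -1))) = 1/(-903*5 + 46*(-62 - 1)) = 1/(-4515 + 46*(-63)) = 1/(-4515 - 2898) = 1/(-7413) = -1/7413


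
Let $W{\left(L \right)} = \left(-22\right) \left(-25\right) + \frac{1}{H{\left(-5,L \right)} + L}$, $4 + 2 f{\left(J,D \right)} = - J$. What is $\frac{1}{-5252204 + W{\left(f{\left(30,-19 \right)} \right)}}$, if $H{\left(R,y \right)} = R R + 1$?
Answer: $- \frac{9}{47264885} \approx -1.9042 \cdot 10^{-7}$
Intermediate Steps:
$H{\left(R,y \right)} = 1 + R^{2}$ ($H{\left(R,y \right)} = R^{2} + 1 = 1 + R^{2}$)
$f{\left(J,D \right)} = -2 - \frac{J}{2}$ ($f{\left(J,D \right)} = -2 + \frac{\left(-1\right) J}{2} = -2 - \frac{J}{2}$)
$W{\left(L \right)} = 550 + \frac{1}{26 + L}$ ($W{\left(L \right)} = \left(-22\right) \left(-25\right) + \frac{1}{\left(1 + \left(-5\right)^{2}\right) + L} = 550 + \frac{1}{\left(1 + 25\right) + L} = 550 + \frac{1}{26 + L}$)
$\frac{1}{-5252204 + W{\left(f{\left(30,-19 \right)} \right)}} = \frac{1}{-5252204 + \frac{14301 + 550 \left(-2 - 15\right)}{26 - 17}} = \frac{1}{-5252204 + \frac{14301 + 550 \left(-17\right)}{26 - 17}} = \frac{1}{-5252204 + \frac{14301 - 9350}{9}} = \frac{1}{-5252204 + \frac{1}{9} \cdot 4951} = \frac{1}{-5252204 + \frac{4951}{9}} = \frac{1}{- \frac{47264885}{9}} = - \frac{9}{47264885}$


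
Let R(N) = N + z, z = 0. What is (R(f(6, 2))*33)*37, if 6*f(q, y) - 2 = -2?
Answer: 0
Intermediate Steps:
f(q, y) = 0 (f(q, y) = 1/3 + (1/6)*(-2) = 1/3 - 1/3 = 0)
R(N) = N (R(N) = N + 0 = N)
(R(f(6, 2))*33)*37 = (0*33)*37 = 0*37 = 0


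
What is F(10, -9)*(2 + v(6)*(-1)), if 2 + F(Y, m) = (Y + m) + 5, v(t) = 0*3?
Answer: 8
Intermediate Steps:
v(t) = 0
F(Y, m) = 3 + Y + m (F(Y, m) = -2 + ((Y + m) + 5) = -2 + (5 + Y + m) = 3 + Y + m)
F(10, -9)*(2 + v(6)*(-1)) = (3 + 10 - 9)*(2 + 0*(-1)) = 4*(2 + 0) = 4*2 = 8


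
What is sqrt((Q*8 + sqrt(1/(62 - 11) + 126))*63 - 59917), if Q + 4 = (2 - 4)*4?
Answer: sqrt(-19063885 + 357*sqrt(327777))/17 ≈ 255.46*I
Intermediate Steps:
Q = -12 (Q = -4 + (2 - 4)*4 = -4 - 2*4 = -4 - 8 = -12)
sqrt((Q*8 + sqrt(1/(62 - 11) + 126))*63 - 59917) = sqrt((-12*8 + sqrt(1/(62 - 11) + 126))*63 - 59917) = sqrt((-96 + sqrt(1/51 + 126))*63 - 59917) = sqrt((-96 + sqrt(6427/51))*63 - 59917) = sqrt((-96 + sqrt(327777)/51)*63 - 59917) = sqrt((-6048 + 21*sqrt(327777)/17) - 59917) = sqrt(-65965 + 21*sqrt(327777)/17)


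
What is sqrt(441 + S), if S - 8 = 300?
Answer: sqrt(749) ≈ 27.368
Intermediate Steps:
S = 308 (S = 8 + 300 = 308)
sqrt(441 + S) = sqrt(441 + 308) = sqrt(749)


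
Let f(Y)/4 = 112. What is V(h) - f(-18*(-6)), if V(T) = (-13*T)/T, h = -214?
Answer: -461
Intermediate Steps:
f(Y) = 448 (f(Y) = 4*112 = 448)
V(T) = -13
V(h) - f(-18*(-6)) = -13 - 1*448 = -13 - 448 = -461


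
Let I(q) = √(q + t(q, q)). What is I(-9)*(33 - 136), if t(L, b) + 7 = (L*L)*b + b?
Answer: -103*I*√754 ≈ -2828.3*I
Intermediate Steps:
t(L, b) = -7 + b + b*L² (t(L, b) = -7 + ((L*L)*b + b) = -7 + (L²*b + b) = -7 + (b*L² + b) = -7 + (b + b*L²) = -7 + b + b*L²)
I(q) = √(-7 + q³ + 2*q) (I(q) = √(q + (-7 + q + q*q²)) = √(q + (-7 + q + q³)) = √(-7 + q³ + 2*q))
I(-9)*(33 - 136) = √(-7 + (-9)³ + 2*(-9))*(33 - 136) = √(-7 - 729 - 18)*(-103) = √(-754)*(-103) = (I*√754)*(-103) = -103*I*√754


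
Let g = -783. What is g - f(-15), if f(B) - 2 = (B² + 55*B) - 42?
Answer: -143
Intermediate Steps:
f(B) = -40 + B² + 55*B (f(B) = 2 + ((B² + 55*B) - 42) = 2 + (-42 + B² + 55*B) = -40 + B² + 55*B)
g - f(-15) = -783 - (-40 + (-15)² + 55*(-15)) = -783 - (-40 + 225 - 825) = -783 - 1*(-640) = -783 + 640 = -143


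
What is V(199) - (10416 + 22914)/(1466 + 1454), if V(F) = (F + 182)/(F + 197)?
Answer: -50359/4818 ≈ -10.452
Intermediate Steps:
V(F) = (182 + F)/(197 + F)
V(199) - (10416 + 22914)/(1466 + 1454) = (182 + 199)/(197 + 199) - (10416 + 22914)/(1466 + 1454) = 381/396 - 33330/2920 = (1/396)*381 - 33330/2920 = 127/132 - 1*3333/292 = 127/132 - 3333/292 = -50359/4818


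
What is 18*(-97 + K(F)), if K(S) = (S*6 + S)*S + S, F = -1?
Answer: -1638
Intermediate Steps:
K(S) = S + 7*S² (K(S) = (6*S + S)*S + S = (7*S)*S + S = 7*S² + S = S + 7*S²)
18*(-97 + K(F)) = 18*(-97 - (1 + 7*(-1))) = 18*(-97 - (1 - 7)) = 18*(-97 - 1*(-6)) = 18*(-97 + 6) = 18*(-91) = -1638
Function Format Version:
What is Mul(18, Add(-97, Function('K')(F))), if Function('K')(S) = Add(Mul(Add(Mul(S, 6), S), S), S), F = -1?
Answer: -1638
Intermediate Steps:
Function('K')(S) = Add(S, Mul(7, Pow(S, 2))) (Function('K')(S) = Add(Mul(Add(Mul(6, S), S), S), S) = Add(Mul(Mul(7, S), S), S) = Add(Mul(7, Pow(S, 2)), S) = Add(S, Mul(7, Pow(S, 2))))
Mul(18, Add(-97, Function('K')(F))) = Mul(18, Add(-97, Mul(-1, Add(1, Mul(7, -1))))) = Mul(18, Add(-97, Mul(-1, Add(1, -7)))) = Mul(18, Add(-97, Mul(-1, -6))) = Mul(18, Add(-97, 6)) = Mul(18, -91) = -1638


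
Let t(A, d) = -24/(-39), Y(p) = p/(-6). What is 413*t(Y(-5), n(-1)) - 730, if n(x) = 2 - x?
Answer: -6186/13 ≈ -475.85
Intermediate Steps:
Y(p) = -p/6 (Y(p) = p*(-⅙) = -p/6)
t(A, d) = 8/13 (t(A, d) = -24*(-1/39) = 8/13)
413*t(Y(-5), n(-1)) - 730 = 413*(8/13) - 730 = 3304/13 - 730 = -6186/13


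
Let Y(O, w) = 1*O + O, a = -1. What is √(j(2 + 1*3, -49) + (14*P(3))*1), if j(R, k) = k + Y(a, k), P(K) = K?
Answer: 3*I ≈ 3.0*I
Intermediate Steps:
Y(O, w) = 2*O (Y(O, w) = O + O = 2*O)
j(R, k) = -2 + k (j(R, k) = k + 2*(-1) = k - 2 = -2 + k)
√(j(2 + 1*3, -49) + (14*P(3))*1) = √((-2 - 49) + (14*3)*1) = √(-51 + 42*1) = √(-51 + 42) = √(-9) = 3*I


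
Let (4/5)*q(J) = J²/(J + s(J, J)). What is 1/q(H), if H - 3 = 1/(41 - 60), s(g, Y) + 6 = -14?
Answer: -1539/980 ≈ -1.5704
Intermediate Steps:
s(g, Y) = -20 (s(g, Y) = -6 - 14 = -20)
H = 56/19 (H = 3 + 1/(41 - 60) = 3 + 1/(-19) = 3 - 1/19 = 56/19 ≈ 2.9474)
q(J) = 5*J²/(4*(-20 + J)) (q(J) = 5*(J²/(J - 20))/4 = 5*(J²/(-20 + J))/4 = 5*J²/(4*(-20 + J)))
1/q(H) = 1/(5*(56/19)²/(4*(-20 + 56/19))) = 1/((5/4)*(3136/361)/(-324/19)) = 1/((5/4)*(3136/361)*(-19/324)) = 1/(-980/1539) = -1539/980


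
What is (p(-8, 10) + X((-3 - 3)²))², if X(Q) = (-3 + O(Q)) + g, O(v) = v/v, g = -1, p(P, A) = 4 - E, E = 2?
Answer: 1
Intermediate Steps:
p(P, A) = 2 (p(P, A) = 4 - 1*2 = 4 - 2 = 2)
O(v) = 1
X(Q) = -3 (X(Q) = (-3 + 1) - 1 = -2 - 1 = -3)
(p(-8, 10) + X((-3 - 3)²))² = (2 - 3)² = (-1)² = 1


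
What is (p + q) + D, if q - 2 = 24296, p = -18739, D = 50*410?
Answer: 26059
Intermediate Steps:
D = 20500
q = 24298 (q = 2 + 24296 = 24298)
(p + q) + D = (-18739 + 24298) + 20500 = 5559 + 20500 = 26059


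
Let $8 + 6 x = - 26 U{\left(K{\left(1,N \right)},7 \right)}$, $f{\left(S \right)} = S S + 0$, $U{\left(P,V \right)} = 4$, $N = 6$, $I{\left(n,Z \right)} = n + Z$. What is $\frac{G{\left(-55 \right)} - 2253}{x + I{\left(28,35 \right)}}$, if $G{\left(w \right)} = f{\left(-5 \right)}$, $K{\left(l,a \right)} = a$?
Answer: $- \frac{6684}{133} \approx -50.256$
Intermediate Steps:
$I{\left(n,Z \right)} = Z + n$
$f{\left(S \right)} = S^{2}$ ($f{\left(S \right)} = S^{2} + 0 = S^{2}$)
$G{\left(w \right)} = 25$ ($G{\left(w \right)} = \left(-5\right)^{2} = 25$)
$x = - \frac{56}{3}$ ($x = - \frac{4}{3} + \frac{\left(-26\right) 4}{6} = - \frac{4}{3} + \frac{1}{6} \left(-104\right) = - \frac{4}{3} - \frac{52}{3} = - \frac{56}{3} \approx -18.667$)
$\frac{G{\left(-55 \right)} - 2253}{x + I{\left(28,35 \right)}} = \frac{25 - 2253}{- \frac{56}{3} + \left(35 + 28\right)} = - \frac{2228}{- \frac{56}{3} + 63} = - \frac{2228}{\frac{133}{3}} = \left(-2228\right) \frac{3}{133} = - \frac{6684}{133}$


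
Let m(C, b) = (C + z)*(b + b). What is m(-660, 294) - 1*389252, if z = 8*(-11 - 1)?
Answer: -833780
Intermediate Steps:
z = -96 (z = 8*(-12) = -96)
m(C, b) = 2*b*(-96 + C) (m(C, b) = (C - 96)*(b + b) = (-96 + C)*(2*b) = 2*b*(-96 + C))
m(-660, 294) - 1*389252 = 2*294*(-96 - 660) - 1*389252 = 2*294*(-756) - 389252 = -444528 - 389252 = -833780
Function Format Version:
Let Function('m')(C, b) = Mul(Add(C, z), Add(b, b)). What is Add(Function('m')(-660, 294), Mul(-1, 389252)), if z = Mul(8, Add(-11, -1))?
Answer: -833780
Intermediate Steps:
z = -96 (z = Mul(8, -12) = -96)
Function('m')(C, b) = Mul(2, b, Add(-96, C)) (Function('m')(C, b) = Mul(Add(C, -96), Add(b, b)) = Mul(Add(-96, C), Mul(2, b)) = Mul(2, b, Add(-96, C)))
Add(Function('m')(-660, 294), Mul(-1, 389252)) = Add(Mul(2, 294, Add(-96, -660)), Mul(-1, 389252)) = Add(Mul(2, 294, -756), -389252) = Add(-444528, -389252) = -833780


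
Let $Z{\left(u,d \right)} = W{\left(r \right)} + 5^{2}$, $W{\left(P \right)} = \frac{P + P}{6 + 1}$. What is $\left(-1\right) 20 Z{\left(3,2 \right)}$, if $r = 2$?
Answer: $- \frac{3580}{7} \approx -511.43$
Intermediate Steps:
$W{\left(P \right)} = \frac{2 P}{7}$
$Z{\left(u,d \right)} = \frac{179}{7}$ ($Z{\left(u,d \right)} = \frac{2}{7} \cdot 2 + 5^{2} = \frac{4}{7} + 25 = \frac{179}{7}$)
$\left(-1\right) 20 Z{\left(3,2 \right)} = \left(-1\right) 20 \cdot \frac{179}{7} = \left(-20\right) \frac{179}{7} = - \frac{3580}{7}$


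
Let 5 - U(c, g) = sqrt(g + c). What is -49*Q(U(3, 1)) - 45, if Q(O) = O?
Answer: -192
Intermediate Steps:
U(c, g) = 5 - sqrt(c + g) (U(c, g) = 5 - sqrt(g + c) = 5 - sqrt(c + g))
-49*Q(U(3, 1)) - 45 = -49*(5 - sqrt(3 + 1)) - 45 = -49*(5 - sqrt(4)) - 45 = -49*(5 - 1*2) - 45 = -49*(5 - 2) - 45 = -49*3 - 45 = -147 - 45 = -192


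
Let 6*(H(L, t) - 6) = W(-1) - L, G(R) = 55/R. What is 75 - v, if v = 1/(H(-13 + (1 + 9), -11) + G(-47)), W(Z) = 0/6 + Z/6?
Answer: 671133/8971 ≈ 74.811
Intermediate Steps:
W(Z) = Z/6 (W(Z) = 0*(⅙) + Z*(⅙) = 0 + Z/6 = Z/6)
H(L, t) = 215/36 - L/6 (H(L, t) = 6 + ((⅙)*(-1) - L)/6 = 6 + (-⅙ - L)/6 = 6 + (-1/36 - L/6) = 215/36 - L/6)
v = 1692/8971 (v = 1/((215/36 - (-13 + (1 + 9))/6) + 55/(-47)) = 1/((215/36 - (-13 + 10)/6) + 55*(-1/47)) = 1/((215/36 - ⅙*(-3)) - 55/47) = 1/((215/36 + ½) - 55/47) = 1/(233/36 - 55/47) = 1/(8971/1692) = 1692/8971 ≈ 0.18861)
75 - v = 75 - 1*1692/8971 = 75 - 1692/8971 = 671133/8971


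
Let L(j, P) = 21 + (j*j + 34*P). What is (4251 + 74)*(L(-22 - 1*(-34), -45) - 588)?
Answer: -8446725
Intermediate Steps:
L(j, P) = 21 + j² + 34*P (L(j, P) = 21 + (j² + 34*P) = 21 + j² + 34*P)
(4251 + 74)*(L(-22 - 1*(-34), -45) - 588) = (4251 + 74)*((21 + (-22 - 1*(-34))² + 34*(-45)) - 588) = 4325*((21 + (-22 + 34)² - 1530) - 588) = 4325*((21 + 12² - 1530) - 588) = 4325*((21 + 144 - 1530) - 588) = 4325*(-1365 - 588) = 4325*(-1953) = -8446725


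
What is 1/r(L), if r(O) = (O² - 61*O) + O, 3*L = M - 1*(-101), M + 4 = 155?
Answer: 1/2016 ≈ 0.00049603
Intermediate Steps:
M = 151 (M = -4 + 155 = 151)
L = 84 (L = (151 - 1*(-101))/3 = (151 + 101)/3 = (⅓)*252 = 84)
r(O) = O² - 60*O
1/r(L) = 1/(84*(-60 + 84)) = 1/(84*24) = 1/2016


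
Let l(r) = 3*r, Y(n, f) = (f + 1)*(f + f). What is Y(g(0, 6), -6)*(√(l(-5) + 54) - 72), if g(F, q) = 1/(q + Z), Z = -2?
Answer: -4320 + 60*√39 ≈ -3945.3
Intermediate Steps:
g(F, q) = 1/(-2 + q) (g(F, q) = 1/(q - 2) = 1/(-2 + q))
Y(n, f) = 2*f*(1 + f) (Y(n, f) = (1 + f)*(2*f) = 2*f*(1 + f))
Y(g(0, 6), -6)*(√(l(-5) + 54) - 72) = (2*(-6)*(1 - 6))*(√(3*(-5) + 54) - 72) = (2*(-6)*(-5))*(√(-15 + 54) - 72) = 60*(√39 - 72) = 60*(-72 + √39) = -4320 + 60*√39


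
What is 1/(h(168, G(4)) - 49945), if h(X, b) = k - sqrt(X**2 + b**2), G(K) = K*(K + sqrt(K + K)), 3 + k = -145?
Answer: -1/(50093 + sqrt(28224 + (16 + 8*sqrt(2))**2)) ≈ -1.9895e-5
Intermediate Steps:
k = -148 (k = -3 - 145 = -148)
G(K) = K*(K + sqrt(2)*sqrt(K)) (G(K) = K*(K + sqrt(2*K)) = K*(K + sqrt(2)*sqrt(K)))
h(X, b) = -148 - sqrt(X**2 + b**2)
1/(h(168, G(4)) - 49945) = 1/((-148 - sqrt(168**2 + (4**2 + sqrt(2)*4**(3/2))**2)) - 49945) = 1/((-148 - sqrt(28224 + (16 + sqrt(2)*8)**2)) - 49945) = 1/((-148 - sqrt(28224 + (16 + 8*sqrt(2))**2)) - 49945) = 1/(-50093 - sqrt(28224 + (16 + 8*sqrt(2))**2))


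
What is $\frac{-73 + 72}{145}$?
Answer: $- \frac{1}{145} \approx -0.0068966$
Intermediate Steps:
$\frac{-73 + 72}{145} = \left(-1\right) \frac{1}{145} = - \frac{1}{145}$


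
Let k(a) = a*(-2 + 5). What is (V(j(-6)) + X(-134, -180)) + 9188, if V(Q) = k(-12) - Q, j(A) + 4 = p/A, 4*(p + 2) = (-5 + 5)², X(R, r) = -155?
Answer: 27002/3 ≈ 9000.7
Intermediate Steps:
k(a) = 3*a (k(a) = a*3 = 3*a)
p = -2 (p = -2 + (-5 + 5)²/4 = -2 + (¼)*0² = -2 + (¼)*0 = -2 + 0 = -2)
j(A) = -4 - 2/A
V(Q) = -36 - Q (V(Q) = 3*(-12) - Q = -36 - Q)
(V(j(-6)) + X(-134, -180)) + 9188 = ((-36 - (-4 - 2/(-6))) - 155) + 9188 = ((-36 - (-4 - 2*(-⅙))) - 155) + 9188 = ((-36 - (-4 + ⅓)) - 155) + 9188 = ((-36 - 1*(-11/3)) - 155) + 9188 = ((-36 + 11/3) - 155) + 9188 = (-97/3 - 155) + 9188 = -562/3 + 9188 = 27002/3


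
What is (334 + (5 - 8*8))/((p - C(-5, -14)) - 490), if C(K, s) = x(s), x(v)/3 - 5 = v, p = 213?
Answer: -11/10 ≈ -1.1000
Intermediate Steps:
x(v) = 15 + 3*v
C(K, s) = 15 + 3*s
(334 + (5 - 8*8))/((p - C(-5, -14)) - 490) = (334 + (5 - 8*8))/((213 - (15 + 3*(-14))) - 490) = (334 + (5 - 64))/((213 - (15 - 42)) - 490) = (334 - 59)/((213 - 1*(-27)) - 490) = 275/((213 + 27) - 490) = 275/(240 - 490) = 275/(-250) = 275*(-1/250) = -11/10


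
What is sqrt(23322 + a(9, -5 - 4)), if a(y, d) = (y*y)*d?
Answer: sqrt(22593) ≈ 150.31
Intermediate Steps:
a(y, d) = d*y**2 (a(y, d) = y**2*d = d*y**2)
sqrt(23322 + a(9, -5 - 4)) = sqrt(23322 + (-5 - 4)*9**2) = sqrt(23322 - 9*81) = sqrt(23322 - 729) = sqrt(22593)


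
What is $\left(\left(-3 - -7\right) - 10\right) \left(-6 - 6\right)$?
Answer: $72$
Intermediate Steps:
$\left(\left(-3 - -7\right) - 10\right) \left(-6 - 6\right) = \left(\left(-3 + 7\right) - 10\right) \left(-12\right) = \left(4 - 10\right) \left(-12\right) = \left(-6\right) \left(-12\right) = 72$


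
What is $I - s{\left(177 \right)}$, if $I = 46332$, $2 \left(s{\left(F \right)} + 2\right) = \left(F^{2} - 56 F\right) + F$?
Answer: $35537$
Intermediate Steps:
$s{\left(F \right)} = -2 + \frac{F^{2}}{2} - \frac{55 F}{2}$ ($s{\left(F \right)} = -2 + \frac{\left(F^{2} - 56 F\right) + F}{2} = -2 + \frac{F^{2} - 55 F}{2} = -2 + \left(\frac{F^{2}}{2} - \frac{55 F}{2}\right) = -2 + \frac{F^{2}}{2} - \frac{55 F}{2}$)
$I - s{\left(177 \right)} = 46332 - \left(-2 + \frac{177^{2}}{2} - \frac{9735}{2}\right) = 46332 - \left(-2 + \frac{1}{2} \cdot 31329 - \frac{9735}{2}\right) = 46332 - \left(-2 + \frac{31329}{2} - \frac{9735}{2}\right) = 46332 - 10795 = 35537$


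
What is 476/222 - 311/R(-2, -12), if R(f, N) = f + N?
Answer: 37853/1554 ≈ 24.358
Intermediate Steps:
R(f, N) = N + f
476/222 - 311/R(-2, -12) = 476/222 - 311/(-12 - 2) = 476*(1/222) - 311/(-14) = 238/111 - 311*(-1/14) = 238/111 + 311/14 = 37853/1554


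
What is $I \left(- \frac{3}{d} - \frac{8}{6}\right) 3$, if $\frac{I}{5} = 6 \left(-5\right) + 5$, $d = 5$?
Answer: $725$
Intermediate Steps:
$I = -125$ ($I = 5 \left(6 \left(-5\right) + 5\right) = 5 \left(-30 + 5\right) = 5 \left(-25\right) = -125$)
$I \left(- \frac{3}{d} - \frac{8}{6}\right) 3 = - 125 \left(- \frac{3}{5} - \frac{8}{6}\right) 3 = - 125 \left(\left(-3\right) \frac{1}{5} - \frac{4}{3}\right) 3 = - 125 \left(- \frac{3}{5} - \frac{4}{3}\right) 3 = \left(-125\right) \left(- \frac{29}{15}\right) 3 = \frac{725}{3} \cdot 3 = 725$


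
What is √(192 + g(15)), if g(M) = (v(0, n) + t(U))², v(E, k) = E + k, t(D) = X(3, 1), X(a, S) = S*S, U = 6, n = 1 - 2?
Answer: 8*√3 ≈ 13.856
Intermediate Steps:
n = -1
X(a, S) = S²
t(D) = 1 (t(D) = 1² = 1)
g(M) = 0 (g(M) = ((0 - 1) + 1)² = (-1 + 1)² = 0² = 0)
√(192 + g(15)) = √(192 + 0) = √192 = 8*√3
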